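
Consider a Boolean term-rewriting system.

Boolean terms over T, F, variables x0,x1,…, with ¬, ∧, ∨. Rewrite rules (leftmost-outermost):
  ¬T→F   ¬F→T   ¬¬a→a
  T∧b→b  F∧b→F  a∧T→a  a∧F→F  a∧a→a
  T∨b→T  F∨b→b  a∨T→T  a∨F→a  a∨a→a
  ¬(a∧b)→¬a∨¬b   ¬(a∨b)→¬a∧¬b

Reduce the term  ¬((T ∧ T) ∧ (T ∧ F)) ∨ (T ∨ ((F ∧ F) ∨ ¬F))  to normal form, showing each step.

Answer: normal form = T  (in 10 steps)

Reduction:
  start: ¬((T ∧ T) ∧ (T ∧ F)) ∨ (T ∨ ((F ∧ F) ∨ ¬F))
  step 1: (¬(T ∧ T) ∨ ¬(T ∧ F)) ∨ (T ∨ ((F ∧ F) ∨ ¬F))
  step 2: ((¬T ∨ ¬T) ∨ ¬(T ∧ F)) ∨ (T ∨ ((F ∧ F) ∨ ¬F))
  step 3: (¬T ∨ ¬(T ∧ F)) ∨ (T ∨ ((F ∧ F) ∨ ¬F))
  step 4: (F ∨ ¬(T ∧ F)) ∨ (T ∨ ((F ∧ F) ∨ ¬F))
  step 5: ¬(T ∧ F) ∨ (T ∨ ((F ∧ F) ∨ ¬F))
  step 6: (¬T ∨ ¬F) ∨ (T ∨ ((F ∧ F) ∨ ¬F))
  step 7: (F ∨ ¬F) ∨ (T ∨ ((F ∧ F) ∨ ¬F))
  step 8: ¬F ∨ (T ∨ ((F ∧ F) ∨ ¬F))
  step 9: T ∨ (T ∨ ((F ∧ F) ∨ ¬F))
  step 10: T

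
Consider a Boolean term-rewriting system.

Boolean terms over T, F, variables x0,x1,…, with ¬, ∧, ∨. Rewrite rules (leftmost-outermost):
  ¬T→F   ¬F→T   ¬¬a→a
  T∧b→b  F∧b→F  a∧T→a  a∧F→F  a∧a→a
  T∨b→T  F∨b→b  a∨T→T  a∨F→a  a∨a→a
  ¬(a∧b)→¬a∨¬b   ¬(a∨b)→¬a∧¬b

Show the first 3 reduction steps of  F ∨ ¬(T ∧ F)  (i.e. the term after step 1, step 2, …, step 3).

  start: F ∨ ¬(T ∧ F)
  →1  ¬(T ∧ F)
  →2  ¬T ∨ ¬F
  →3  F ∨ ¬F

Answer: after 3 steps: F ∨ ¬F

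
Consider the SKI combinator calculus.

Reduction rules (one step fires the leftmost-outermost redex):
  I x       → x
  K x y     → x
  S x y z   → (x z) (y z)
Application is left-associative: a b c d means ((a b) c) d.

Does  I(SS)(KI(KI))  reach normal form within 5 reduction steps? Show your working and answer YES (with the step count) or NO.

Answer: YES — reaches normal form SSI in 2 ≤ 5 steps

Reduction:
  start: I(SS)(KI(KI))
  step 1: SS(KI(KI))
  step 2: SSI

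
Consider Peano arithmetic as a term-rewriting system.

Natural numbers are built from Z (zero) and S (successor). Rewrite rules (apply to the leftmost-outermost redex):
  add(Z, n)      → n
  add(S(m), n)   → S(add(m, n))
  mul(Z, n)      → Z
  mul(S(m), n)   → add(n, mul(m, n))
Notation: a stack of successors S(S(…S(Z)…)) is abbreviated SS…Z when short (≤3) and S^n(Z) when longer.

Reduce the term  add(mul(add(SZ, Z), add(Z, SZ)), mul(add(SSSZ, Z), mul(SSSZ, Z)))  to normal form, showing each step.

  start: add(mul(add(SZ, Z), add(Z, SZ)), mul(add(SSSZ, Z), mul(SSSZ, Z)))
  →1  add(mul(S(add(Z, Z)), add(Z, SZ)), mul(add(SSSZ, Z), mul(SSSZ, Z)))
  →2  add(add(add(Z, SZ), mul(add(Z, Z), add(Z, SZ))), mul(add(SSSZ, Z), mul(SSSZ, Z)))
  →3  add(add(SZ, mul(add(Z, Z), add(Z, SZ))), mul(add(SSSZ, Z), mul(SSSZ, Z)))
  →4  add(S(add(Z, mul(add(Z, Z), add(Z, SZ)))), mul(add(SSSZ, Z), mul(SSSZ, Z)))
  →5  S(add(add(Z, mul(add(Z, Z), add(Z, SZ))), mul(add(SSSZ, Z), mul(SSSZ, Z))))
  →6  S(add(mul(add(Z, Z), add(Z, SZ)), mul(add(SSSZ, Z), mul(SSSZ, Z))))
  →7  S(add(mul(Z, add(Z, SZ)), mul(add(SSSZ, Z), mul(SSSZ, Z))))
  →8  S(add(Z, mul(add(SSSZ, Z), mul(SSSZ, Z))))
  →9  S(mul(add(SSSZ, Z), mul(SSSZ, Z)))
  →10  S(mul(S(add(SSZ, Z)), mul(SSSZ, Z)))
  →11  S(add(mul(SSSZ, Z), mul(add(SSZ, Z), mul(SSSZ, Z))))
  →12  S(add(add(Z, mul(SSZ, Z)), mul(add(SSZ, Z), mul(SSSZ, Z))))
  →13  S(add(mul(SSZ, Z), mul(add(SSZ, Z), mul(SSSZ, Z))))
  →14  S(add(add(Z, mul(SZ, Z)), mul(add(SSZ, Z), mul(SSSZ, Z))))
  →15  S(add(mul(SZ, Z), mul(add(SSZ, Z), mul(SSSZ, Z))))
  →16  S(add(add(Z, mul(Z, Z)), mul(add(SSZ, Z), mul(SSSZ, Z))))
  →17  S(add(mul(Z, Z), mul(add(SSZ, Z), mul(SSSZ, Z))))
  →18  S(add(Z, mul(add(SSZ, Z), mul(SSSZ, Z))))
  →19  S(mul(add(SSZ, Z), mul(SSSZ, Z)))
  →20  S(mul(S(add(SZ, Z)), mul(SSSZ, Z)))
  →21  S(add(mul(SSSZ, Z), mul(add(SZ, Z), mul(SSSZ, Z))))
  →22  S(add(add(Z, mul(SSZ, Z)), mul(add(SZ, Z), mul(SSSZ, Z))))
  →23  S(add(mul(SSZ, Z), mul(add(SZ, Z), mul(SSSZ, Z))))
  →24  S(add(add(Z, mul(SZ, Z)), mul(add(SZ, Z), mul(SSSZ, Z))))
  →25  S(add(mul(SZ, Z), mul(add(SZ, Z), mul(SSSZ, Z))))
  →26  S(add(add(Z, mul(Z, Z)), mul(add(SZ, Z), mul(SSSZ, Z))))
  →27  S(add(mul(Z, Z), mul(add(SZ, Z), mul(SSSZ, Z))))
  →28  S(add(Z, mul(add(SZ, Z), mul(SSSZ, Z))))
  →29  S(mul(add(SZ, Z), mul(SSSZ, Z)))
  →30  S(mul(S(add(Z, Z)), mul(SSSZ, Z)))
  →31  S(add(mul(SSSZ, Z), mul(add(Z, Z), mul(SSSZ, Z))))
  →32  S(add(add(Z, mul(SSZ, Z)), mul(add(Z, Z), mul(SSSZ, Z))))
  →33  S(add(mul(SSZ, Z), mul(add(Z, Z), mul(SSSZ, Z))))
  →34  S(add(add(Z, mul(SZ, Z)), mul(add(Z, Z), mul(SSSZ, Z))))
  →35  S(add(mul(SZ, Z), mul(add(Z, Z), mul(SSSZ, Z))))
  →36  S(add(add(Z, mul(Z, Z)), mul(add(Z, Z), mul(SSSZ, Z))))
  →37  S(add(mul(Z, Z), mul(add(Z, Z), mul(SSSZ, Z))))
  →38  S(add(Z, mul(add(Z, Z), mul(SSSZ, Z))))
  →39  S(mul(add(Z, Z), mul(SSSZ, Z)))
  →40  S(mul(Z, mul(SSSZ, Z)))
  →41  SZ

Answer: normal form = SZ  (in 41 steps)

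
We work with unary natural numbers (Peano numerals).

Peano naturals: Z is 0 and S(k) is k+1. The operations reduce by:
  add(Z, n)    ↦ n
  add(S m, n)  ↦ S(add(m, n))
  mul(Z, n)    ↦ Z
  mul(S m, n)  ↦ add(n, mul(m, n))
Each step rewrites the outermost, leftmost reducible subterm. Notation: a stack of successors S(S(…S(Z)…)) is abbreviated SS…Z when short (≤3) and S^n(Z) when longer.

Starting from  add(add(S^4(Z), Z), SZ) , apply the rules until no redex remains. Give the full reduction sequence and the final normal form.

Answer: normal form = S^5(Z)  (in 10 steps)

Reduction:
  start: add(add(S^4(Z), Z), SZ)
  →1  add(S(add(SSSZ, Z)), SZ)
  →2  S(add(add(SSSZ, Z), SZ))
  →3  S(add(S(add(SSZ, Z)), SZ))
  →4  S(S(add(add(SSZ, Z), SZ)))
  →5  S(S(add(S(add(SZ, Z)), SZ)))
  →6  S(S(S(add(add(SZ, Z), SZ))))
  →7  S(S(S(add(S(add(Z, Z)), SZ))))
  →8  S(S(S(S(add(add(Z, Z), SZ)))))
  →9  S(S(S(S(add(Z, SZ)))))
  →10  S^5(Z)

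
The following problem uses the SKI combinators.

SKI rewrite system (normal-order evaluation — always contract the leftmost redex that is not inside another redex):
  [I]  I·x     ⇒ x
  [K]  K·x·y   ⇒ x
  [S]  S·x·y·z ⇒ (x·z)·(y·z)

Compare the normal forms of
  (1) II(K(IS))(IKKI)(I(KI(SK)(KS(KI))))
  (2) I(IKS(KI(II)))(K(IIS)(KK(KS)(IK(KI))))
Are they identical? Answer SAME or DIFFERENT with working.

Answer: SAME — A ⇓ SS, B ⇓ SS

Derivation:
Term A:
  start: II(K(IS))(IKKI)(I(KI(SK)(KS(KI))))
  →1  I(K(IS))(IKKI)(I(KI(SK)(KS(KI))))
  →2  K(IS)(IKKI)(I(KI(SK)(KS(KI))))
  →3  IS(I(KI(SK)(KS(KI))))
  →4  S(I(KI(SK)(KS(KI))))
  →5  S(KI(SK)(KS(KI)))
  →6  S(I(KS(KI)))
  →7  S(KS(KI))
  →8  SS

Term B:
  start: I(IKS(KI(II)))(K(IIS)(KK(KS)(IK(KI))))
  →1  IKS(KI(II))(K(IIS)(KK(KS)(IK(KI))))
  →2  KS(KI(II))(K(IIS)(KK(KS)(IK(KI))))
  →3  S(K(IIS)(KK(KS)(IK(KI))))
  →4  S(IIS)
  →5  S(IS)
  →6  SS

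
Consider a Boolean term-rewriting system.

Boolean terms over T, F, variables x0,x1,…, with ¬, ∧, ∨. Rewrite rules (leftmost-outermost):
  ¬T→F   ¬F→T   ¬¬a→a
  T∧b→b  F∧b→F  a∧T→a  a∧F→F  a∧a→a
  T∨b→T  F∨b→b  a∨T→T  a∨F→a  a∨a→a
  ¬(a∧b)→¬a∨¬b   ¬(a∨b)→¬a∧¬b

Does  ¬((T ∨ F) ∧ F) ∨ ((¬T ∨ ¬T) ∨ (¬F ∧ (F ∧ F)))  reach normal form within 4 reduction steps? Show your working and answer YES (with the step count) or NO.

Answer: NO — after 4 steps the term is (F ∨ ¬F) ∨ ((¬T ∨ ¬T) ∨ (¬F ∧ (F ∧ F))), not yet normal

Reduction:
  start: ¬((T ∨ F) ∧ F) ∨ ((¬T ∨ ¬T) ∨ (¬F ∧ (F ∧ F)))
  [1] (¬(T ∨ F) ∨ ¬F) ∨ ((¬T ∨ ¬T) ∨ (¬F ∧ (F ∧ F)))
  [2] ((¬T ∧ ¬F) ∨ ¬F) ∨ ((¬T ∨ ¬T) ∨ (¬F ∧ (F ∧ F)))
  [3] ((F ∧ ¬F) ∨ ¬F) ∨ ((¬T ∨ ¬T) ∨ (¬F ∧ (F ∧ F)))
  [4] (F ∨ ¬F) ∨ ((¬T ∨ ¬T) ∨ (¬F ∧ (F ∧ F)))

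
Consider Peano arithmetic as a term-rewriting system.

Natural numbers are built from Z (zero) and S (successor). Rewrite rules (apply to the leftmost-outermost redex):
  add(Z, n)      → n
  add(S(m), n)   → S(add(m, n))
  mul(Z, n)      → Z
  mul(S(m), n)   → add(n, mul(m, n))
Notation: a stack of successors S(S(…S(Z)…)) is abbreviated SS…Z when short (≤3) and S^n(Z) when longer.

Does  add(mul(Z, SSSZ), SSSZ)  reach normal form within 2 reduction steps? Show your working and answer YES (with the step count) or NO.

Answer: YES — reaches normal form SSSZ in 2 ≤ 2 steps

Reduction:
  start: add(mul(Z, SSSZ), SSSZ)
  →1  add(Z, SSSZ)
  →2  SSSZ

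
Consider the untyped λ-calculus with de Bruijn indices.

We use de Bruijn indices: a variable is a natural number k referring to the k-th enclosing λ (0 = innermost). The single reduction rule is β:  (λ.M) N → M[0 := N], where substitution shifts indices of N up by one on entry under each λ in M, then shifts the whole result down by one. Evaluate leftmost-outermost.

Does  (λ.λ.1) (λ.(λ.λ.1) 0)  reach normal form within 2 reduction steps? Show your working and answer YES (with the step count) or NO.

  start: (λ.λ.1) (λ.(λ.λ.1) 0)
  →1  λ.λ.(λ.λ.1) 0
  →2  λ.λ.λ.1

Answer: YES — reaches normal form λ.λ.λ.1 in 2 ≤ 2 steps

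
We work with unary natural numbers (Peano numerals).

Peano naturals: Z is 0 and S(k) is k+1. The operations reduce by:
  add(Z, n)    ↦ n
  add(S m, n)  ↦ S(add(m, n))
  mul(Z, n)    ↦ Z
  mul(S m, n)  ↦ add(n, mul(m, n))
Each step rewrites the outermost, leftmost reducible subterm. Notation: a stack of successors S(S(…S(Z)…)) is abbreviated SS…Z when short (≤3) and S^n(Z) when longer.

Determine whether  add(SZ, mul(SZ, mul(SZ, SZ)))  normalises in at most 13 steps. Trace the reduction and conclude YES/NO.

  start: add(SZ, mul(SZ, mul(SZ, SZ)))
  →1  S(add(Z, mul(SZ, mul(SZ, SZ))))
  →2  S(mul(SZ, mul(SZ, SZ)))
  →3  S(add(mul(SZ, SZ), mul(Z, mul(SZ, SZ))))
  →4  S(add(add(SZ, mul(Z, SZ)), mul(Z, mul(SZ, SZ))))
  →5  S(add(S(add(Z, mul(Z, SZ))), mul(Z, mul(SZ, SZ))))
  →6  S(S(add(add(Z, mul(Z, SZ)), mul(Z, mul(SZ, SZ)))))
  →7  S(S(add(mul(Z, SZ), mul(Z, mul(SZ, SZ)))))
  →8  S(S(add(Z, mul(Z, mul(SZ, SZ)))))
  →9  S(S(mul(Z, mul(SZ, SZ))))
  →10  SSZ

Answer: YES — reaches normal form SSZ in 10 ≤ 13 steps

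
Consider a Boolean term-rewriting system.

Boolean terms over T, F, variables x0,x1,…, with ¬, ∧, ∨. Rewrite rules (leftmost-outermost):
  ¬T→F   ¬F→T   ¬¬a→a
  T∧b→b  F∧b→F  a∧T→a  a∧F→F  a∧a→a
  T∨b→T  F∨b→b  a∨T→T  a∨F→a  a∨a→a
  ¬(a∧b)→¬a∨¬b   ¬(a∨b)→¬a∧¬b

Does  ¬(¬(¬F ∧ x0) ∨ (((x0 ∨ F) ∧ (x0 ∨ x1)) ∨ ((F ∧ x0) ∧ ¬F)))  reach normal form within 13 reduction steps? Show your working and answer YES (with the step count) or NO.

Answer: NO — after 13 steps the term is x0 ∧ ((¬x0 ∨ (¬x0 ∧ ¬x1)) ∧ ((T ∨ ¬x0) ∨ ¬¬F)), not yet normal

Reduction:
  start: ¬(¬(¬F ∧ x0) ∨ (((x0 ∨ F) ∧ (x0 ∨ x1)) ∨ ((F ∧ x0) ∧ ¬F)))
  step 1: ¬¬(¬F ∧ x0) ∧ ¬(((x0 ∨ F) ∧ (x0 ∨ x1)) ∨ ((F ∧ x0) ∧ ¬F))
  step 2: (¬F ∧ x0) ∧ ¬(((x0 ∨ F) ∧ (x0 ∨ x1)) ∨ ((F ∧ x0) ∧ ¬F))
  step 3: (T ∧ x0) ∧ ¬(((x0 ∨ F) ∧ (x0 ∨ x1)) ∨ ((F ∧ x0) ∧ ¬F))
  step 4: x0 ∧ ¬(((x0 ∨ F) ∧ (x0 ∨ x1)) ∨ ((F ∧ x0) ∧ ¬F))
  step 5: x0 ∧ (¬((x0 ∨ F) ∧ (x0 ∨ x1)) ∧ ¬((F ∧ x0) ∧ ¬F))
  step 6: x0 ∧ ((¬(x0 ∨ F) ∨ ¬(x0 ∨ x1)) ∧ ¬((F ∧ x0) ∧ ¬F))
  step 7: x0 ∧ (((¬x0 ∧ ¬F) ∨ ¬(x0 ∨ x1)) ∧ ¬((F ∧ x0) ∧ ¬F))
  step 8: x0 ∧ (((¬x0 ∧ T) ∨ ¬(x0 ∨ x1)) ∧ ¬((F ∧ x0) ∧ ¬F))
  step 9: x0 ∧ ((¬x0 ∨ ¬(x0 ∨ x1)) ∧ ¬((F ∧ x0) ∧ ¬F))
  step 10: x0 ∧ ((¬x0 ∨ (¬x0 ∧ ¬x1)) ∧ ¬((F ∧ x0) ∧ ¬F))
  step 11: x0 ∧ ((¬x0 ∨ (¬x0 ∧ ¬x1)) ∧ (¬(F ∧ x0) ∨ ¬¬F))
  step 12: x0 ∧ ((¬x0 ∨ (¬x0 ∧ ¬x1)) ∧ ((¬F ∨ ¬x0) ∨ ¬¬F))
  step 13: x0 ∧ ((¬x0 ∨ (¬x0 ∧ ¬x1)) ∧ ((T ∨ ¬x0) ∨ ¬¬F))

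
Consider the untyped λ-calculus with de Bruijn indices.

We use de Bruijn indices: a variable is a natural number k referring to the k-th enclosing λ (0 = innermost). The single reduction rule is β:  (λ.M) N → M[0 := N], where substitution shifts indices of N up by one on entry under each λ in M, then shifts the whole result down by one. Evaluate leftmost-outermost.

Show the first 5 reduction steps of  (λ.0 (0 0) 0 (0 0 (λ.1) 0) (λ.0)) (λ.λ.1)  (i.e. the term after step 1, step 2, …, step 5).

  start: (λ.0 (0 0) 0 (0 0 (λ.1) 0) (λ.0)) (λ.λ.1)
  step 1: (λ.λ.1) ((λ.λ.1) (λ.λ.1)) (λ.λ.1) ((λ.λ.1) (λ.λ.1) (λ.λ.λ.1) (λ.λ.1)) (λ.0)
  step 2: (λ.(λ.λ.1) (λ.λ.1)) (λ.λ.1) ((λ.λ.1) (λ.λ.1) (λ.λ.λ.1) (λ.λ.1)) (λ.0)
  step 3: (λ.λ.1) (λ.λ.1) ((λ.λ.1) (λ.λ.1) (λ.λ.λ.1) (λ.λ.1)) (λ.0)
  step 4: (λ.λ.λ.1) ((λ.λ.1) (λ.λ.1) (λ.λ.λ.1) (λ.λ.1)) (λ.0)
  step 5: (λ.λ.1) (λ.0)

Answer: after 5 steps: (λ.λ.1) (λ.0)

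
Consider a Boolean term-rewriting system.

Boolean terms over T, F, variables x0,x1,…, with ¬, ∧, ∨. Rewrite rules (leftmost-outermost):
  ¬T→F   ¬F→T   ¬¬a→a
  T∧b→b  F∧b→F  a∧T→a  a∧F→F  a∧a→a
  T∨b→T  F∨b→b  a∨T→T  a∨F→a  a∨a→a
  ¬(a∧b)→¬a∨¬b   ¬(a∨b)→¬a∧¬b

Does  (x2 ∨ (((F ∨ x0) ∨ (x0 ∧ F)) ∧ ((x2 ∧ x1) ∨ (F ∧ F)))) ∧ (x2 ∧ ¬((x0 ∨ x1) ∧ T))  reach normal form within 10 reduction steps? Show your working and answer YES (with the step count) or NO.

  start: (x2 ∨ (((F ∨ x0) ∨ (x0 ∧ F)) ∧ ((x2 ∧ x1) ∨ (F ∧ F)))) ∧ (x2 ∧ ¬((x0 ∨ x1) ∧ T))
  step 1: (x2 ∨ ((x0 ∨ (x0 ∧ F)) ∧ ((x2 ∧ x1) ∨ (F ∧ F)))) ∧ (x2 ∧ ¬((x0 ∨ x1) ∧ T))
  step 2: (x2 ∨ ((x0 ∨ F) ∧ ((x2 ∧ x1) ∨ (F ∧ F)))) ∧ (x2 ∧ ¬((x0 ∨ x1) ∧ T))
  step 3: (x2 ∨ (x0 ∧ ((x2 ∧ x1) ∨ (F ∧ F)))) ∧ (x2 ∧ ¬((x0 ∨ x1) ∧ T))
  step 4: (x2 ∨ (x0 ∧ ((x2 ∧ x1) ∨ F))) ∧ (x2 ∧ ¬((x0 ∨ x1) ∧ T))
  step 5: (x2 ∨ (x0 ∧ (x2 ∧ x1))) ∧ (x2 ∧ ¬((x0 ∨ x1) ∧ T))
  step 6: (x2 ∨ (x0 ∧ (x2 ∧ x1))) ∧ (x2 ∧ (¬(x0 ∨ x1) ∨ ¬T))
  step 7: (x2 ∨ (x0 ∧ (x2 ∧ x1))) ∧ (x2 ∧ ((¬x0 ∧ ¬x1) ∨ ¬T))
  step 8: (x2 ∨ (x0 ∧ (x2 ∧ x1))) ∧ (x2 ∧ ((¬x0 ∧ ¬x1) ∨ F))
  step 9: (x2 ∨ (x0 ∧ (x2 ∧ x1))) ∧ (x2 ∧ (¬x0 ∧ ¬x1))

Answer: YES — reaches normal form (x2 ∨ (x0 ∧ (x2 ∧ x1))) ∧ (x2 ∧ (¬x0 ∧ ¬x1)) in 9 ≤ 10 steps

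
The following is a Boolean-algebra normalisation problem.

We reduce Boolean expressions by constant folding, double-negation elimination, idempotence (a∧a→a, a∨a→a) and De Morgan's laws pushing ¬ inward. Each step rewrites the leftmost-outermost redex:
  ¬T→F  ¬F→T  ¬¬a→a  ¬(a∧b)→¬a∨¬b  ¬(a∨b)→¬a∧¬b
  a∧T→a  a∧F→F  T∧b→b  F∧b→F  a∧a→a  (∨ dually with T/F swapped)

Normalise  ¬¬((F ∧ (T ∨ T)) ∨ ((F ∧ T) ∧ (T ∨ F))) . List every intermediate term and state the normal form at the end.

  start: ¬¬((F ∧ (T ∨ T)) ∨ ((F ∧ T) ∧ (T ∨ F)))
  step 1: (F ∧ (T ∨ T)) ∨ ((F ∧ T) ∧ (T ∨ F))
  step 2: F ∨ ((F ∧ T) ∧ (T ∨ F))
  step 3: (F ∧ T) ∧ (T ∨ F)
  step 4: F ∧ (T ∨ F)
  step 5: F

Answer: normal form = F  (in 5 steps)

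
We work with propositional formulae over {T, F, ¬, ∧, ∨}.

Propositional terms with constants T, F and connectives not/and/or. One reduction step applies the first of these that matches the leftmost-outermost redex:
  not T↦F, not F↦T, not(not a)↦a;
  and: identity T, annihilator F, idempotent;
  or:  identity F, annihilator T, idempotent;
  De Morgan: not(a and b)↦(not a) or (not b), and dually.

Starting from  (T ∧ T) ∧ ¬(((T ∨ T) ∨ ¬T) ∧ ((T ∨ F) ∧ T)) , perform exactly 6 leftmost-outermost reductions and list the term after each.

Answer: after 6 steps: (¬T ∧ ¬¬T) ∨ ¬((T ∨ F) ∧ T)

Derivation:
  start: (T ∧ T) ∧ ¬(((T ∨ T) ∨ ¬T) ∧ ((T ∨ F) ∧ T))
  →1  T ∧ ¬(((T ∨ T) ∨ ¬T) ∧ ((T ∨ F) ∧ T))
  →2  ¬(((T ∨ T) ∨ ¬T) ∧ ((T ∨ F) ∧ T))
  →3  ¬((T ∨ T) ∨ ¬T) ∨ ¬((T ∨ F) ∧ T)
  →4  (¬(T ∨ T) ∧ ¬¬T) ∨ ¬((T ∨ F) ∧ T)
  →5  ((¬T ∧ ¬T) ∧ ¬¬T) ∨ ¬((T ∨ F) ∧ T)
  →6  (¬T ∧ ¬¬T) ∨ ¬((T ∨ F) ∧ T)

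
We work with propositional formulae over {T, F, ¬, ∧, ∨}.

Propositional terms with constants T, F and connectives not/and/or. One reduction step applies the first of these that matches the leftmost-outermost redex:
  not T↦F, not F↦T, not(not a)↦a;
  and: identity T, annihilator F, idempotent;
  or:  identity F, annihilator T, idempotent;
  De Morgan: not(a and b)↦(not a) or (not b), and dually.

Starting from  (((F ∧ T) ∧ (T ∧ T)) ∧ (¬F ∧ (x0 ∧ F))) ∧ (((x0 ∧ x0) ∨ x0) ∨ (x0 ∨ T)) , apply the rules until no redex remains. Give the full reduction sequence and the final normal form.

  start: (((F ∧ T) ∧ (T ∧ T)) ∧ (¬F ∧ (x0 ∧ F))) ∧ (((x0 ∧ x0) ∨ x0) ∨ (x0 ∨ T))
  step 1: ((F ∧ (T ∧ T)) ∧ (¬F ∧ (x0 ∧ F))) ∧ (((x0 ∧ x0) ∨ x0) ∨ (x0 ∨ T))
  step 2: (F ∧ (¬F ∧ (x0 ∧ F))) ∧ (((x0 ∧ x0) ∨ x0) ∨ (x0 ∨ T))
  step 3: F ∧ (((x0 ∧ x0) ∨ x0) ∨ (x0 ∨ T))
  step 4: F

Answer: normal form = F  (in 4 steps)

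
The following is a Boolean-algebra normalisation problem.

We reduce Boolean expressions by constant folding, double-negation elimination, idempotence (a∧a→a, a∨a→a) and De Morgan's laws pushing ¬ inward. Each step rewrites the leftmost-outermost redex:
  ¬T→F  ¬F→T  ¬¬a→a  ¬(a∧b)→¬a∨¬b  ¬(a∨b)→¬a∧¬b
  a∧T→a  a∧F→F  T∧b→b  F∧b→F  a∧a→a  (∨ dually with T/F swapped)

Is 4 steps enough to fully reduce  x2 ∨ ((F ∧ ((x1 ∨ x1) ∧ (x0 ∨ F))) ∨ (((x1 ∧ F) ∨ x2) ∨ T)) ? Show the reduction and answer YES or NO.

Answer: YES — reaches normal form T in 4 ≤ 4 steps

Derivation:
  start: x2 ∨ ((F ∧ ((x1 ∨ x1) ∧ (x0 ∨ F))) ∨ (((x1 ∧ F) ∨ x2) ∨ T))
  →1  x2 ∨ (F ∨ (((x1 ∧ F) ∨ x2) ∨ T))
  →2  x2 ∨ (((x1 ∧ F) ∨ x2) ∨ T)
  →3  x2 ∨ T
  →4  T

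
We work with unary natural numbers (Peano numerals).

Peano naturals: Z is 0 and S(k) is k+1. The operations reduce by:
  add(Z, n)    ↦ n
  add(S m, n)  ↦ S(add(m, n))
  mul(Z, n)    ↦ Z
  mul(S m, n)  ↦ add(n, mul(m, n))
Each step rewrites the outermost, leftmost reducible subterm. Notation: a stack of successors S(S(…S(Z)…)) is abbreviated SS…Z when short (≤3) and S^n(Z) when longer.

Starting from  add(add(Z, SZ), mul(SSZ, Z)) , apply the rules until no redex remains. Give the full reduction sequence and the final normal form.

  start: add(add(Z, SZ), mul(SSZ, Z))
  →1  add(SZ, mul(SSZ, Z))
  →2  S(add(Z, mul(SSZ, Z)))
  →3  S(mul(SSZ, Z))
  →4  S(add(Z, mul(SZ, Z)))
  →5  S(mul(SZ, Z))
  →6  S(add(Z, mul(Z, Z)))
  →7  S(mul(Z, Z))
  →8  SZ

Answer: normal form = SZ  (in 8 steps)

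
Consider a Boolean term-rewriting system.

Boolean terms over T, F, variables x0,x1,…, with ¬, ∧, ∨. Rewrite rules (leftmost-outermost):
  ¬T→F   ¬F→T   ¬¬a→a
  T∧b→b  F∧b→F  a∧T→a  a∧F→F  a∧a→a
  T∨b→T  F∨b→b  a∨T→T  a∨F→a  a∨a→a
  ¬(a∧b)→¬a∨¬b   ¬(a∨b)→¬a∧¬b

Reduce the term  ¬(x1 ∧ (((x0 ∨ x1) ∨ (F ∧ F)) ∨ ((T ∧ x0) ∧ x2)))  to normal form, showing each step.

Answer: normal form = ¬x1 ∨ ((¬x0 ∧ ¬x1) ∧ (¬x0 ∨ ¬x2))  (in 12 steps)

Reduction:
  start: ¬(x1 ∧ (((x0 ∨ x1) ∨ (F ∧ F)) ∨ ((T ∧ x0) ∧ x2)))
  →1  ¬x1 ∨ ¬(((x0 ∨ x1) ∨ (F ∧ F)) ∨ ((T ∧ x0) ∧ x2))
  →2  ¬x1 ∨ (¬((x0 ∨ x1) ∨ (F ∧ F)) ∧ ¬((T ∧ x0) ∧ x2))
  →3  ¬x1 ∨ ((¬(x0 ∨ x1) ∧ ¬(F ∧ F)) ∧ ¬((T ∧ x0) ∧ x2))
  →4  ¬x1 ∨ (((¬x0 ∧ ¬x1) ∧ ¬(F ∧ F)) ∧ ¬((T ∧ x0) ∧ x2))
  →5  ¬x1 ∨ (((¬x0 ∧ ¬x1) ∧ (¬F ∨ ¬F)) ∧ ¬((T ∧ x0) ∧ x2))
  →6  ¬x1 ∨ (((¬x0 ∧ ¬x1) ∧ ¬F) ∧ ¬((T ∧ x0) ∧ x2))
  →7  ¬x1 ∨ (((¬x0 ∧ ¬x1) ∧ T) ∧ ¬((T ∧ x0) ∧ x2))
  →8  ¬x1 ∨ ((¬x0 ∧ ¬x1) ∧ ¬((T ∧ x0) ∧ x2))
  →9  ¬x1 ∨ ((¬x0 ∧ ¬x1) ∧ (¬(T ∧ x0) ∨ ¬x2))
  →10  ¬x1 ∨ ((¬x0 ∧ ¬x1) ∧ ((¬T ∨ ¬x0) ∨ ¬x2))
  →11  ¬x1 ∨ ((¬x0 ∧ ¬x1) ∧ ((F ∨ ¬x0) ∨ ¬x2))
  →12  ¬x1 ∨ ((¬x0 ∧ ¬x1) ∧ (¬x0 ∨ ¬x2))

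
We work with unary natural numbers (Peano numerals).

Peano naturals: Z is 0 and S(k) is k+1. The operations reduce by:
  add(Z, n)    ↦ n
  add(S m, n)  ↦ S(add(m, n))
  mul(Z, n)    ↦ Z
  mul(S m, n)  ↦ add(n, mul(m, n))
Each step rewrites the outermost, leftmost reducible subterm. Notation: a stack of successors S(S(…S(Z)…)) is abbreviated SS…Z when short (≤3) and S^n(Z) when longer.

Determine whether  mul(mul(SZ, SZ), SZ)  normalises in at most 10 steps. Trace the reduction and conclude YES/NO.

  start: mul(mul(SZ, SZ), SZ)
  step 1: mul(add(SZ, mul(Z, SZ)), SZ)
  step 2: mul(S(add(Z, mul(Z, SZ))), SZ)
  step 3: add(SZ, mul(add(Z, mul(Z, SZ)), SZ))
  step 4: S(add(Z, mul(add(Z, mul(Z, SZ)), SZ)))
  step 5: S(mul(add(Z, mul(Z, SZ)), SZ))
  step 6: S(mul(mul(Z, SZ), SZ))
  step 7: S(mul(Z, SZ))
  step 8: SZ

Answer: YES — reaches normal form SZ in 8 ≤ 10 steps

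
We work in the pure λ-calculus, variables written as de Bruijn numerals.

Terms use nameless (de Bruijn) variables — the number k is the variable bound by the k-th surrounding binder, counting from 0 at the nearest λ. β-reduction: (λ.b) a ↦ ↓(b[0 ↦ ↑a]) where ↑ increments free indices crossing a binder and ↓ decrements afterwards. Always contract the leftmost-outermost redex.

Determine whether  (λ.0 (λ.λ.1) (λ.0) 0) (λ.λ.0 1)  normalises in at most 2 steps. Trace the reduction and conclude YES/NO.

  start: (λ.0 (λ.λ.1) (λ.0) 0) (λ.λ.0 1)
  →1  (λ.λ.0 1) (λ.λ.1) (λ.0) (λ.λ.0 1)
  →2  (λ.0 (λ.λ.1)) (λ.0) (λ.λ.0 1)

Answer: NO — after 2 steps the term is (λ.0 (λ.λ.1)) (λ.0) (λ.λ.0 1), not yet normal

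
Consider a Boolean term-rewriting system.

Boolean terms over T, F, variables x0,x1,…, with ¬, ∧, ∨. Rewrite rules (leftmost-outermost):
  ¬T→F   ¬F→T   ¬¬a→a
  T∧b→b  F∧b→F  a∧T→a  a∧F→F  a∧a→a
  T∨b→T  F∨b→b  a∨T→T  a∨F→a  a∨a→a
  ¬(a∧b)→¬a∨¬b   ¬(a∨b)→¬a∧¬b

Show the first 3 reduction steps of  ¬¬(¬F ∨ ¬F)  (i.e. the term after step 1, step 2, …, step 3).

Answer: after 3 steps: T

Reduction:
  start: ¬¬(¬F ∨ ¬F)
  step 1: ¬F ∨ ¬F
  step 2: ¬F
  step 3: T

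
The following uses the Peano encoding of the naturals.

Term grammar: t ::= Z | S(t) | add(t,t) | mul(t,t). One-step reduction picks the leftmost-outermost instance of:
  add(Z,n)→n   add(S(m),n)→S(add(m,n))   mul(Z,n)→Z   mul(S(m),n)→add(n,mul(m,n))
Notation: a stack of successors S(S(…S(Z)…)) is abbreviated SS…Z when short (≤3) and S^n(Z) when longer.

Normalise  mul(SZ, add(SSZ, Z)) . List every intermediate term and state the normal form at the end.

  start: mul(SZ, add(SSZ, Z))
  step 1: add(add(SSZ, Z), mul(Z, add(SSZ, Z)))
  step 2: add(S(add(SZ, Z)), mul(Z, add(SSZ, Z)))
  step 3: S(add(add(SZ, Z), mul(Z, add(SSZ, Z))))
  step 4: S(add(S(add(Z, Z)), mul(Z, add(SSZ, Z))))
  step 5: S(S(add(add(Z, Z), mul(Z, add(SSZ, Z)))))
  step 6: S(S(add(Z, mul(Z, add(SSZ, Z)))))
  step 7: S(S(mul(Z, add(SSZ, Z))))
  step 8: SSZ

Answer: normal form = SSZ  (in 8 steps)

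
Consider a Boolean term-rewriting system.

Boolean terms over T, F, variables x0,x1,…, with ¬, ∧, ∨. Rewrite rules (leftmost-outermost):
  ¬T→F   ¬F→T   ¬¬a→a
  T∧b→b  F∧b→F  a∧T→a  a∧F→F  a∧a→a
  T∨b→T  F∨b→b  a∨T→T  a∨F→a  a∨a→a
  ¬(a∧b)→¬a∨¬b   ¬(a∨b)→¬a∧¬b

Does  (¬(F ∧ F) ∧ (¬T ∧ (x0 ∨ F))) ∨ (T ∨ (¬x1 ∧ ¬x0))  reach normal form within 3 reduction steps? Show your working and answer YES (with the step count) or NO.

  start: (¬(F ∧ F) ∧ (¬T ∧ (x0 ∨ F))) ∨ (T ∨ (¬x1 ∧ ¬x0))
  step 1: ((¬F ∨ ¬F) ∧ (¬T ∧ (x0 ∨ F))) ∨ (T ∨ (¬x1 ∧ ¬x0))
  step 2: (¬F ∧ (¬T ∧ (x0 ∨ F))) ∨ (T ∨ (¬x1 ∧ ¬x0))
  step 3: (T ∧ (¬T ∧ (x0 ∨ F))) ∨ (T ∨ (¬x1 ∧ ¬x0))

Answer: NO — after 3 steps the term is (T ∧ (¬T ∧ (x0 ∨ F))) ∨ (T ∨ (¬x1 ∧ ¬x0)), not yet normal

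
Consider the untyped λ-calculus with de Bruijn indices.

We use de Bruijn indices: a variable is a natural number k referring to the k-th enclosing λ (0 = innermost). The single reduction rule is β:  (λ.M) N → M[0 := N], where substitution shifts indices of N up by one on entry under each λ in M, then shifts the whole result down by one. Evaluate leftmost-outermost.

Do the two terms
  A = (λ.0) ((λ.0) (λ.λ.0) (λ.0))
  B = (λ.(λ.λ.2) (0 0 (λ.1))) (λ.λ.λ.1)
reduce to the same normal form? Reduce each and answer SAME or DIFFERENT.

Answer: DIFFERENT — A ⇓ λ.0, B ⇓ λ.λ.λ.λ.1

Derivation:
Term A:
  start: (λ.0) ((λ.0) (λ.λ.0) (λ.0))
  →1  (λ.0) (λ.λ.0) (λ.0)
  →2  (λ.λ.0) (λ.0)
  →3  λ.0

Term B:
  start: (λ.(λ.λ.2) (0 0 (λ.1))) (λ.λ.λ.1)
  →1  (λ.λ.λ.λ.λ.1) ((λ.λ.λ.1) (λ.λ.λ.1) (λ.λ.λ.λ.1))
  →2  λ.λ.λ.λ.1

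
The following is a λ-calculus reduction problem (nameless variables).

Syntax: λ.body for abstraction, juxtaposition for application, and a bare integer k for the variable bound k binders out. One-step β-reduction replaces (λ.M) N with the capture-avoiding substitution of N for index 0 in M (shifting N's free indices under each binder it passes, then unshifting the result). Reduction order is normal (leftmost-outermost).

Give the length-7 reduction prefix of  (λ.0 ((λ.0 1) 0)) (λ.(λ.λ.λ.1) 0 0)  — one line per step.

Answer: after 7 steps: λ.(λ.λ.1) (λ.(λ.λ.λ.1) 0 0)

Reduction:
  start: (λ.0 ((λ.0 1) 0)) (λ.(λ.λ.λ.1) 0 0)
  step 1: (λ.(λ.λ.λ.1) 0 0) ((λ.0 (λ.(λ.λ.λ.1) 0 0)) (λ.(λ.λ.λ.1) 0 0))
  step 2: (λ.λ.λ.1) ((λ.0 (λ.(λ.λ.λ.1) 0 0)) (λ.(λ.λ.λ.1) 0 0)) ((λ.0 (λ.(λ.λ.λ.1) 0 0)) (λ.(λ.λ.λ.1) 0 0))
  step 3: (λ.λ.1) ((λ.0 (λ.(λ.λ.λ.1) 0 0)) (λ.(λ.λ.λ.1) 0 0))
  step 4: λ.(λ.0 (λ.(λ.λ.λ.1) 0 0)) (λ.(λ.λ.λ.1) 0 0)
  step 5: λ.(λ.(λ.λ.λ.1) 0 0) (λ.(λ.λ.λ.1) 0 0)
  step 6: λ.(λ.λ.λ.1) (λ.(λ.λ.λ.1) 0 0) (λ.(λ.λ.λ.1) 0 0)
  step 7: λ.(λ.λ.1) (λ.(λ.λ.λ.1) 0 0)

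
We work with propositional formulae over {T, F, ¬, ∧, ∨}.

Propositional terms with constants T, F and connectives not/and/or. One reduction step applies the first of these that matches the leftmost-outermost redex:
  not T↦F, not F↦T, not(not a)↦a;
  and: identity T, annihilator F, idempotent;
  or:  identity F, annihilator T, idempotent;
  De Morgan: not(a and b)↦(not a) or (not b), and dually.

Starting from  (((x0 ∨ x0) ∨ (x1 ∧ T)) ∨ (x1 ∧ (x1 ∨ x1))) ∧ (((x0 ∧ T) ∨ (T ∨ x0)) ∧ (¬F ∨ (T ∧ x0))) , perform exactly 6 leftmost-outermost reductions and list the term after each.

  start: (((x0 ∨ x0) ∨ (x1 ∧ T)) ∨ (x1 ∧ (x1 ∨ x1))) ∧ (((x0 ∧ T) ∨ (T ∨ x0)) ∧ (¬F ∨ (T ∧ x0)))
  step 1: ((x0 ∨ (x1 ∧ T)) ∨ (x1 ∧ (x1 ∨ x1))) ∧ (((x0 ∧ T) ∨ (T ∨ x0)) ∧ (¬F ∨ (T ∧ x0)))
  step 2: ((x0 ∨ x1) ∨ (x1 ∧ (x1 ∨ x1))) ∧ (((x0 ∧ T) ∨ (T ∨ x0)) ∧ (¬F ∨ (T ∧ x0)))
  step 3: ((x0 ∨ x1) ∨ (x1 ∧ x1)) ∧ (((x0 ∧ T) ∨ (T ∨ x0)) ∧ (¬F ∨ (T ∧ x0)))
  step 4: ((x0 ∨ x1) ∨ x1) ∧ (((x0 ∧ T) ∨ (T ∨ x0)) ∧ (¬F ∨ (T ∧ x0)))
  step 5: ((x0 ∨ x1) ∨ x1) ∧ ((x0 ∨ (T ∨ x0)) ∧ (¬F ∨ (T ∧ x0)))
  step 6: ((x0 ∨ x1) ∨ x1) ∧ ((x0 ∨ T) ∧ (¬F ∨ (T ∧ x0)))

Answer: after 6 steps: ((x0 ∨ x1) ∨ x1) ∧ ((x0 ∨ T) ∧ (¬F ∨ (T ∧ x0)))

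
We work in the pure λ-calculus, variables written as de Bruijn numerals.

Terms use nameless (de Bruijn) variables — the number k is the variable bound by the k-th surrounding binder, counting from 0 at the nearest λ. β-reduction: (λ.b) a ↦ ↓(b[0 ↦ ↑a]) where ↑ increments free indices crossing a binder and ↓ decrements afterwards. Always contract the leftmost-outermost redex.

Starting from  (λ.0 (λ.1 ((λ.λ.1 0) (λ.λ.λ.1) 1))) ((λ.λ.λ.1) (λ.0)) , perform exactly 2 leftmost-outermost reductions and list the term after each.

Answer: after 2 steps: (λ.λ.1) (λ.(λ.λ.λ.1) (λ.0) ((λ.λ.1 0) (λ.λ.λ.1) ((λ.λ.λ.1) (λ.0))))

Reduction:
  start: (λ.0 (λ.1 ((λ.λ.1 0) (λ.λ.λ.1) 1))) ((λ.λ.λ.1) (λ.0))
  [1] (λ.λ.λ.1) (λ.0) (λ.(λ.λ.λ.1) (λ.0) ((λ.λ.1 0) (λ.λ.λ.1) ((λ.λ.λ.1) (λ.0))))
  [2] (λ.λ.1) (λ.(λ.λ.λ.1) (λ.0) ((λ.λ.1 0) (λ.λ.λ.1) ((λ.λ.λ.1) (λ.0))))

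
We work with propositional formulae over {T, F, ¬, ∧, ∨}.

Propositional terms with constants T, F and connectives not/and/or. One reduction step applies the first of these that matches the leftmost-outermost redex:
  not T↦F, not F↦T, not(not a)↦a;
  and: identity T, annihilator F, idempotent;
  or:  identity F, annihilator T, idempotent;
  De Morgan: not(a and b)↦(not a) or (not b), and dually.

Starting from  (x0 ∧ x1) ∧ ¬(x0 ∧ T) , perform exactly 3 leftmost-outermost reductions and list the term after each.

  start: (x0 ∧ x1) ∧ ¬(x0 ∧ T)
  step 1: (x0 ∧ x1) ∧ (¬x0 ∨ ¬T)
  step 2: (x0 ∧ x1) ∧ (¬x0 ∨ F)
  step 3: (x0 ∧ x1) ∧ ¬x0

Answer: after 3 steps: (x0 ∧ x1) ∧ ¬x0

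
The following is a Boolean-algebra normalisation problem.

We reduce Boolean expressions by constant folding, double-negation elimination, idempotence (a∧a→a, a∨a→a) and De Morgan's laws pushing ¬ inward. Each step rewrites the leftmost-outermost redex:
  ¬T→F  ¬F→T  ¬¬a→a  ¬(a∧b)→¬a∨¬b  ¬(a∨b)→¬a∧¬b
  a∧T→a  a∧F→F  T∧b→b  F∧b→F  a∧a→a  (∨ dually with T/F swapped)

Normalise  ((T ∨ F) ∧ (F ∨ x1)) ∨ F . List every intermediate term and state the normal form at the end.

Answer: normal form = x1  (in 4 steps)

Reduction:
  start: ((T ∨ F) ∧ (F ∨ x1)) ∨ F
  step 1: (T ∨ F) ∧ (F ∨ x1)
  step 2: T ∧ (F ∨ x1)
  step 3: F ∨ x1
  step 4: x1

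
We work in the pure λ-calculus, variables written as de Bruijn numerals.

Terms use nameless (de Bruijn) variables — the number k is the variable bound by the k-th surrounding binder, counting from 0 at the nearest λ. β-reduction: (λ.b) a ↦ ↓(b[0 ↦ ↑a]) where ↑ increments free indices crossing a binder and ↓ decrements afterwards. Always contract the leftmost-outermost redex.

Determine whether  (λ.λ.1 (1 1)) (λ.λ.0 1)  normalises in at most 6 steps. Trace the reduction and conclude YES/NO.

  start: (λ.λ.1 (1 1)) (λ.λ.0 1)
  step 1: λ.(λ.λ.0 1) ((λ.λ.0 1) (λ.λ.0 1))
  step 2: λ.λ.0 ((λ.λ.0 1) (λ.λ.0 1))
  step 3: λ.λ.0 (λ.0 (λ.λ.0 1))

Answer: YES — reaches normal form λ.λ.0 (λ.0 (λ.λ.0 1)) in 3 ≤ 6 steps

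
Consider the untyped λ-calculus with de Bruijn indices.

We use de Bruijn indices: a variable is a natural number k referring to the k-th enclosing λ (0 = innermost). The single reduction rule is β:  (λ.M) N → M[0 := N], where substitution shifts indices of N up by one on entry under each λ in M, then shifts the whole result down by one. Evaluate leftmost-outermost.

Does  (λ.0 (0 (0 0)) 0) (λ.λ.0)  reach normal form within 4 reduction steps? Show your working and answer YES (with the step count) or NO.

Answer: YES — reaches normal form λ.λ.0 in 3 ≤ 4 steps

Derivation:
  start: (λ.0 (0 (0 0)) 0) (λ.λ.0)
  →1  (λ.λ.0) ((λ.λ.0) ((λ.λ.0) (λ.λ.0))) (λ.λ.0)
  →2  (λ.0) (λ.λ.0)
  →3  λ.λ.0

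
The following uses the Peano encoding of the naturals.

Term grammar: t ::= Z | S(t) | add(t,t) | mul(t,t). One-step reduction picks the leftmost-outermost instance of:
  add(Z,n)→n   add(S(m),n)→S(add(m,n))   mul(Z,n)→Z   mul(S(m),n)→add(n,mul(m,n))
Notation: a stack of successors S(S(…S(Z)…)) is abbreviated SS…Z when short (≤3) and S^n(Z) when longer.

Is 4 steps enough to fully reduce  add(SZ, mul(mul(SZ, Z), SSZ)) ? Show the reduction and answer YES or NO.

Answer: NO — after 4 steps the term is S(mul(mul(Z, Z), SSZ)), not yet normal

Derivation:
  start: add(SZ, mul(mul(SZ, Z), SSZ))
  →1  S(add(Z, mul(mul(SZ, Z), SSZ)))
  →2  S(mul(mul(SZ, Z), SSZ))
  →3  S(mul(add(Z, mul(Z, Z)), SSZ))
  →4  S(mul(mul(Z, Z), SSZ))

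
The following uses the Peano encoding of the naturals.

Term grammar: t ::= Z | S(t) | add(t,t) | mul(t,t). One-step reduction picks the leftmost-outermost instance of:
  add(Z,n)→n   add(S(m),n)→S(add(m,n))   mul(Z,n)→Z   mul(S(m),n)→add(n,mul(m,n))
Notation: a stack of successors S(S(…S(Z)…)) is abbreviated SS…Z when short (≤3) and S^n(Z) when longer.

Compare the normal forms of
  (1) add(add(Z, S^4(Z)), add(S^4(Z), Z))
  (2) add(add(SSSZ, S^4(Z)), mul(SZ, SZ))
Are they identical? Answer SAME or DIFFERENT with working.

Answer: SAME — A ⇓ S^8(Z), B ⇓ S^8(Z)

Derivation:
Term A:
  start: add(add(Z, S^4(Z)), add(S^4(Z), Z))
  →1  add(S^4(Z), add(S^4(Z), Z))
  →2  S(add(SSSZ, add(S^4(Z), Z)))
  →3  S(S(add(SSZ, add(S^4(Z), Z))))
  →4  S(S(S(add(SZ, add(S^4(Z), Z)))))
  →5  S(S(S(S(add(Z, add(S^4(Z), Z))))))
  →6  S(S(S(S(add(S^4(Z), Z)))))
  →7  S(S(S(S(S(add(SSSZ, Z))))))
  →8  S(S(S(S(S(S(add(SSZ, Z)))))))
  →9  S(S(S(S(S(S(S(add(SZ, Z))))))))
  →10  S(S(S(S(S(S(S(S(add(Z, Z)))))))))
  →11  S^8(Z)

Term B:
  start: add(add(SSSZ, S^4(Z)), mul(SZ, SZ))
  →1  add(S(add(SSZ, S^4(Z))), mul(SZ, SZ))
  →2  S(add(add(SSZ, S^4(Z)), mul(SZ, SZ)))
  →3  S(add(S(add(SZ, S^4(Z))), mul(SZ, SZ)))
  →4  S(S(add(add(SZ, S^4(Z)), mul(SZ, SZ))))
  →5  S(S(add(S(add(Z, S^4(Z))), mul(SZ, SZ))))
  →6  S(S(S(add(add(Z, S^4(Z)), mul(SZ, SZ)))))
  →7  S(S(S(add(S^4(Z), mul(SZ, SZ)))))
  →8  S(S(S(S(add(SSSZ, mul(SZ, SZ))))))
  →9  S(S(S(S(S(add(SSZ, mul(SZ, SZ)))))))
  →10  S(S(S(S(S(S(add(SZ, mul(SZ, SZ))))))))
  →11  S(S(S(S(S(S(S(add(Z, mul(SZ, SZ)))))))))
  →12  S(S(S(S(S(S(S(mul(SZ, SZ))))))))
  →13  S(S(S(S(S(S(S(add(SZ, mul(Z, SZ)))))))))
  →14  S(S(S(S(S(S(S(S(add(Z, mul(Z, SZ))))))))))
  →15  S(S(S(S(S(S(S(S(mul(Z, SZ)))))))))
  →16  S^8(Z)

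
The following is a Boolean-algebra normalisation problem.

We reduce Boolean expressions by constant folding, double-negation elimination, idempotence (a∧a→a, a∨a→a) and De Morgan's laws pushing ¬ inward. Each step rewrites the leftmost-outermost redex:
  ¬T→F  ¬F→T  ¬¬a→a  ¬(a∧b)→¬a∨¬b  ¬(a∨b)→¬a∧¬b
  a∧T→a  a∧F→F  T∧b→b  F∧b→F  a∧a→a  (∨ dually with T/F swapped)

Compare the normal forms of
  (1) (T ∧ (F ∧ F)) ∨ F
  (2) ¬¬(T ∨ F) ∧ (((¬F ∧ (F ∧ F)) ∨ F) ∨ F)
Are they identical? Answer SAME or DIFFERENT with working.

Answer: SAME — A ⇓ F, B ⇓ F

Working:
Term A:
  start: (T ∧ (F ∧ F)) ∨ F
  →1  T ∧ (F ∧ F)
  →2  F ∧ F
  →3  F

Term B:
  start: ¬¬(T ∨ F) ∧ (((¬F ∧ (F ∧ F)) ∨ F) ∨ F)
  →1  (T ∨ F) ∧ (((¬F ∧ (F ∧ F)) ∨ F) ∨ F)
  →2  T ∧ (((¬F ∧ (F ∧ F)) ∨ F) ∨ F)
  →3  ((¬F ∧ (F ∧ F)) ∨ F) ∨ F
  →4  (¬F ∧ (F ∧ F)) ∨ F
  →5  ¬F ∧ (F ∧ F)
  →6  T ∧ (F ∧ F)
  →7  F ∧ F
  →8  F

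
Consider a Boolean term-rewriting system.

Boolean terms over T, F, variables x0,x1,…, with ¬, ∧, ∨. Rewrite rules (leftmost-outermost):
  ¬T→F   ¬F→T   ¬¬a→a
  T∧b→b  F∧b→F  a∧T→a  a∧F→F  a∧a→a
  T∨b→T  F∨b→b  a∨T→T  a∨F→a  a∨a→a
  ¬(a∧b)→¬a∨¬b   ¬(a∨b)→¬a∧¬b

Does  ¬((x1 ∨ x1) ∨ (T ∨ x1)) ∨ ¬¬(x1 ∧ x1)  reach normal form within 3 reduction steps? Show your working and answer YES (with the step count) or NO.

Answer: NO — after 3 steps the term is (¬x1 ∧ ¬(T ∨ x1)) ∨ ¬¬(x1 ∧ x1), not yet normal

Working:
  start: ¬((x1 ∨ x1) ∨ (T ∨ x1)) ∨ ¬¬(x1 ∧ x1)
  [1] (¬(x1 ∨ x1) ∧ ¬(T ∨ x1)) ∨ ¬¬(x1 ∧ x1)
  [2] ((¬x1 ∧ ¬x1) ∧ ¬(T ∨ x1)) ∨ ¬¬(x1 ∧ x1)
  [3] (¬x1 ∧ ¬(T ∨ x1)) ∨ ¬¬(x1 ∧ x1)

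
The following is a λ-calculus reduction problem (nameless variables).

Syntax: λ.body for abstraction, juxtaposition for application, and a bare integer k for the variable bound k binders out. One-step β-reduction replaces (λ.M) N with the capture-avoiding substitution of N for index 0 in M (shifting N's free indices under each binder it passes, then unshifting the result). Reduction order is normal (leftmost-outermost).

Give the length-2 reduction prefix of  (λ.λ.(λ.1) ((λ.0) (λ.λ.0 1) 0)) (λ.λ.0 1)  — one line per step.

Answer: after 2 steps: λ.0

Reduction:
  start: (λ.λ.(λ.1) ((λ.0) (λ.λ.0 1) 0)) (λ.λ.0 1)
  [1] λ.(λ.1) ((λ.0) (λ.λ.0 1) 0)
  [2] λ.0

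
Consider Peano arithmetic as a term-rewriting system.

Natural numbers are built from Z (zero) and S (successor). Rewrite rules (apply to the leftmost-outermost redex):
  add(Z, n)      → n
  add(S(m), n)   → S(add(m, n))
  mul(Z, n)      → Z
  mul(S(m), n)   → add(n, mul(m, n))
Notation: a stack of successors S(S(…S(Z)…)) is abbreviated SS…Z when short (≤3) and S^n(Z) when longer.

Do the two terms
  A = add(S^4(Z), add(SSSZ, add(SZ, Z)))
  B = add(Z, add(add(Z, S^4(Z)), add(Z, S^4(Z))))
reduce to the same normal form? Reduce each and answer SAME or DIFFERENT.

Term A:
  start: add(S^4(Z), add(SSSZ, add(SZ, Z)))
  [1] S(add(SSSZ, add(SSSZ, add(SZ, Z))))
  [2] S(S(add(SSZ, add(SSSZ, add(SZ, Z)))))
  [3] S(S(S(add(SZ, add(SSSZ, add(SZ, Z))))))
  [4] S(S(S(S(add(Z, add(SSSZ, add(SZ, Z)))))))
  [5] S(S(S(S(add(SSSZ, add(SZ, Z))))))
  [6] S(S(S(S(S(add(SSZ, add(SZ, Z)))))))
  [7] S(S(S(S(S(S(add(SZ, add(SZ, Z))))))))
  [8] S(S(S(S(S(S(S(add(Z, add(SZ, Z)))))))))
  [9] S(S(S(S(S(S(S(add(SZ, Z))))))))
  [10] S(S(S(S(S(S(S(S(add(Z, Z)))))))))
  [11] S^8(Z)

Term B:
  start: add(Z, add(add(Z, S^4(Z)), add(Z, S^4(Z))))
  [1] add(add(Z, S^4(Z)), add(Z, S^4(Z)))
  [2] add(S^4(Z), add(Z, S^4(Z)))
  [3] S(add(SSSZ, add(Z, S^4(Z))))
  [4] S(S(add(SSZ, add(Z, S^4(Z)))))
  [5] S(S(S(add(SZ, add(Z, S^4(Z))))))
  [6] S(S(S(S(add(Z, add(Z, S^4(Z)))))))
  [7] S(S(S(S(add(Z, S^4(Z))))))
  [8] S^8(Z)

Answer: SAME — A ⇓ S^8(Z), B ⇓ S^8(Z)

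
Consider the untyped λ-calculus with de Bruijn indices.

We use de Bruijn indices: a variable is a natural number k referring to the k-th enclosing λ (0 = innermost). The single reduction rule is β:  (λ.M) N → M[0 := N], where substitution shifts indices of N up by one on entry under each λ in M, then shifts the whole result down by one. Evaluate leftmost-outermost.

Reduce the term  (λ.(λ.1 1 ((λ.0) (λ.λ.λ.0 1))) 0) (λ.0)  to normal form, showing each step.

  start: (λ.(λ.1 1 ((λ.0) (λ.λ.λ.0 1))) 0) (λ.0)
  →1  (λ.(λ.0) (λ.0) ((λ.0) (λ.λ.λ.0 1))) (λ.0)
  →2  (λ.0) (λ.0) ((λ.0) (λ.λ.λ.0 1))
  →3  (λ.0) ((λ.0) (λ.λ.λ.0 1))
  →4  (λ.0) (λ.λ.λ.0 1)
  →5  λ.λ.λ.0 1

Answer: normal form = λ.λ.λ.0 1  (in 5 steps)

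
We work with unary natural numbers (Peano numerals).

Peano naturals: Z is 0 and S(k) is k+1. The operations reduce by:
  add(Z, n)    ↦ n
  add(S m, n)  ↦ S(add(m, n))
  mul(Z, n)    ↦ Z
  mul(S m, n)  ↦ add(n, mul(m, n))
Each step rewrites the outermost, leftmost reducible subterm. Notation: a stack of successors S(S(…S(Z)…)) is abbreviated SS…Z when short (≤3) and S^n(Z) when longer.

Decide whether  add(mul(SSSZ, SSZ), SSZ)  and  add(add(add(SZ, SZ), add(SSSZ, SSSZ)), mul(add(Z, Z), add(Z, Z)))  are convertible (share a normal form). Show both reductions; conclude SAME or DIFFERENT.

Term A:
  start: add(mul(SSSZ, SSZ), SSZ)
  →1  add(add(SSZ, mul(SSZ, SSZ)), SSZ)
  →2  add(S(add(SZ, mul(SSZ, SSZ))), SSZ)
  →3  S(add(add(SZ, mul(SSZ, SSZ)), SSZ))
  →4  S(add(S(add(Z, mul(SSZ, SSZ))), SSZ))
  →5  S(S(add(add(Z, mul(SSZ, SSZ)), SSZ)))
  →6  S(S(add(mul(SSZ, SSZ), SSZ)))
  →7  S(S(add(add(SSZ, mul(SZ, SSZ)), SSZ)))
  →8  S(S(add(S(add(SZ, mul(SZ, SSZ))), SSZ)))
  →9  S(S(S(add(add(SZ, mul(SZ, SSZ)), SSZ))))
  →10  S(S(S(add(S(add(Z, mul(SZ, SSZ))), SSZ))))
  →11  S(S(S(S(add(add(Z, mul(SZ, SSZ)), SSZ)))))
  →12  S(S(S(S(add(mul(SZ, SSZ), SSZ)))))
  →13  S(S(S(S(add(add(SSZ, mul(Z, SSZ)), SSZ)))))
  →14  S(S(S(S(add(S(add(SZ, mul(Z, SSZ))), SSZ)))))
  →15  S(S(S(S(S(add(add(SZ, mul(Z, SSZ)), SSZ))))))
  →16  S(S(S(S(S(add(S(add(Z, mul(Z, SSZ))), SSZ))))))
  →17  S(S(S(S(S(S(add(add(Z, mul(Z, SSZ)), SSZ)))))))
  →18  S(S(S(S(S(S(add(mul(Z, SSZ), SSZ)))))))
  →19  S(S(S(S(S(S(add(Z, SSZ)))))))
  →20  S^8(Z)

Term B:
  start: add(add(add(SZ, SZ), add(SSSZ, SSSZ)), mul(add(Z, Z), add(Z, Z)))
  →1  add(add(S(add(Z, SZ)), add(SSSZ, SSSZ)), mul(add(Z, Z), add(Z, Z)))
  →2  add(S(add(add(Z, SZ), add(SSSZ, SSSZ))), mul(add(Z, Z), add(Z, Z)))
  →3  S(add(add(add(Z, SZ), add(SSSZ, SSSZ)), mul(add(Z, Z), add(Z, Z))))
  →4  S(add(add(SZ, add(SSSZ, SSSZ)), mul(add(Z, Z), add(Z, Z))))
  →5  S(add(S(add(Z, add(SSSZ, SSSZ))), mul(add(Z, Z), add(Z, Z))))
  →6  S(S(add(add(Z, add(SSSZ, SSSZ)), mul(add(Z, Z), add(Z, Z)))))
  →7  S(S(add(add(SSSZ, SSSZ), mul(add(Z, Z), add(Z, Z)))))
  →8  S(S(add(S(add(SSZ, SSSZ)), mul(add(Z, Z), add(Z, Z)))))
  →9  S(S(S(add(add(SSZ, SSSZ), mul(add(Z, Z), add(Z, Z))))))
  →10  S(S(S(add(S(add(SZ, SSSZ)), mul(add(Z, Z), add(Z, Z))))))
  →11  S(S(S(S(add(add(SZ, SSSZ), mul(add(Z, Z), add(Z, Z)))))))
  →12  S(S(S(S(add(S(add(Z, SSSZ)), mul(add(Z, Z), add(Z, Z)))))))
  →13  S(S(S(S(S(add(add(Z, SSSZ), mul(add(Z, Z), add(Z, Z))))))))
  →14  S(S(S(S(S(add(SSSZ, mul(add(Z, Z), add(Z, Z))))))))
  →15  S(S(S(S(S(S(add(SSZ, mul(add(Z, Z), add(Z, Z)))))))))
  →16  S(S(S(S(S(S(S(add(SZ, mul(add(Z, Z), add(Z, Z))))))))))
  →17  S(S(S(S(S(S(S(S(add(Z, mul(add(Z, Z), add(Z, Z)))))))))))
  →18  S(S(S(S(S(S(S(S(mul(add(Z, Z), add(Z, Z))))))))))
  →19  S(S(S(S(S(S(S(S(mul(Z, add(Z, Z))))))))))
  →20  S^8(Z)

Answer: SAME — A ⇓ S^8(Z), B ⇓ S^8(Z)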